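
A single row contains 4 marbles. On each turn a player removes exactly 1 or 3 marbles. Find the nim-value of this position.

Build the Grundy sequence with g(k) = mex{g(k−s) : s ∈ {1, 3}, s ≤ k}:
g(0) = mex{} = 0
g(1) = mex{0} = 1
g(2) = mex{1} = 0
g(3) = mex{0} = 1
g(4) = mex{1} = 0
So g(4) = 0.

0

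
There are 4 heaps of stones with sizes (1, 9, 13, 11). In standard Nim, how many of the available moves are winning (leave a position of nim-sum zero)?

Write each in binary and XOR column by column:
  0001  (1)
  1001  (9)
  1101  (13)
  1011  (11)
  ----
  1110  (14)
The overall nim-sum is X = 14. A heap of size p has a winning move iff p XOR X < p (reduce it to p XOR X).
  1: 1 XOR 14 = 15 ≥ 1 — no move.
  9: 9 XOR 14 = 7 < 9 — winning move (to 7).
  13: 13 XOR 14 = 3 < 13 — winning move (to 3).
  11: 11 XOR 14 = 5 < 11 — winning move (to 5).
That gives 3 winning moves.

3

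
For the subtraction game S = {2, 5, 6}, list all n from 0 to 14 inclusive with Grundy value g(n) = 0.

Compute g(0), g(1), … for moves {2, 5, 6}:
k:     0  1  2  3  4  5  6  7  8  9 10 11 12 13 14
g(k):  0  0  1  1  0  2  1  3  0  2  1  0  0  1  1
The P-positions (g = 0) in 0..14 are 0, 1, 4, 8, 11, 12.

0, 1, 4, 8, 11, 12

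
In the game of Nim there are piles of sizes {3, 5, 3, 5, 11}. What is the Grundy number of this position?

Nim-sum: 3 XOR 5 XOR 3 XOR 5 XOR 11 = 11.

11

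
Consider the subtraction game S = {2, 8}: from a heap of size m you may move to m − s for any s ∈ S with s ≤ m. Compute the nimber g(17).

Build the Grundy sequence with g(k) = mex{g(k−s) : s ∈ {2, 8}, s ≤ k}:
k:     0  1  2  3  4  5  6  7  8  9 10 11 12 13 14 15 16 17
g(k):  0  0  1  1  0  0  1  1  2  2  0  0  1  1  0  0  1  1
So g(17) = 1.

1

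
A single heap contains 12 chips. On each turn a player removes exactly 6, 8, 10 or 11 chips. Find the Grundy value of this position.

2

Compute g(0), g(1), … for moves {6, 8, 10, 11}:
k:     0  1  2  3  4  5  6  7  8  9 10 11 12
g(k):  0  0  0  0  0  0  1  1  1  1  1  1  2
So g(12) = 2.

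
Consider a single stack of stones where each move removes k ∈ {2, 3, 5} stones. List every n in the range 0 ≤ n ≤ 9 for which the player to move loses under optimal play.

Build the Grundy sequence with g(k) = mex{g(k−s) : s ∈ {2, 3, 5}, s ≤ k}:
g(0) = mex{} = 0
g(1) = mex{} = 0
g(2) = mex{0} = 1
g(3) = mex{0} = 1
g(4) = mex{0,1} = 2
g(5) = mex{0,1} = 2
g(6) = mex{0,1,2} = 3
g(7) = mex{1,2} = 0
g(8) = mex{1,2,3} = 0
g(9) = mex{0,2,3} = 1
The P-positions (g = 0) in 0..9 are 0, 1, 7, 8.

0, 1, 7, 8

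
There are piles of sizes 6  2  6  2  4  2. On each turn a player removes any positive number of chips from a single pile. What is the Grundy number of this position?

6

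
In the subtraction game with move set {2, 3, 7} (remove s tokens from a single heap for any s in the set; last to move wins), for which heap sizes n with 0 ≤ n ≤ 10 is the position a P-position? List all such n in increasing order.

Compute g(0), g(1), … for moves {2, 3, 7}:
k:     0  1  2  3  4  5  6  7  8  9 10
g(k):  0  0  1  1  2  0  0  1  1  2  0
The P-positions (g = 0) in 0..10 are 0, 1, 5, 6, 10.

0, 1, 5, 6, 10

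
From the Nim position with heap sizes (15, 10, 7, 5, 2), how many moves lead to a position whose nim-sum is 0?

3

Nim-sum: 15 XOR 10 XOR 7 XOR 5 XOR 2 = 5.
The overall nim-sum is X = 5. A heap of size p has a winning move iff p XOR X < p (reduce it to p XOR X).
  15: 15 XOR 5 = 10 < 15 — winning move (to 10).
  10: 10 XOR 5 = 15 ≥ 10 — no move.
  7: 7 XOR 5 = 2 < 7 — winning move (to 2).
  5: 5 XOR 5 = 0 < 5 — winning move (to 0).
  2: 2 XOR 5 = 7 ≥ 2 — no move.
That gives 3 winning moves.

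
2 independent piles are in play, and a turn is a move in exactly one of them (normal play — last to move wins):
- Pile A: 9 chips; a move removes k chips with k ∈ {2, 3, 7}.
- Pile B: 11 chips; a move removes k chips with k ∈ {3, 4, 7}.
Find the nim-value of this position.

2

Grundy values for pile A (subtraction set {2, 3, 7}):
g(0) = mex{} = 0
g(1) = mex{} = 0
g(2) = mex{0} = 1
g(3) = mex{0} = 1
g(4) = mex{0,1} = 2
g(5) = mex{1} = 0
g(6) = mex{1,2} = 0
g(7) = mex{0,2} = 1
g(8) = mex{0} = 1
g(9) = mex{0,1} = 2
So g(9) = 2.
Build the Grundy sequence for pile B with g(k) = mex{g(k−s) : s ∈ {3, 4, 7}, s ≤ k}:
g(0) = mex{} = 0
g(1) = mex{} = 0
g(2) = mex{} = 0
g(3) = mex{0} = 1
g(4) = mex{0} = 1
g(5) = mex{0} = 1
g(6) = mex{0,1} = 2
g(7) = mex{0,1} = 2
g(8) = mex{0,1} = 2
g(9) = mex{0,1,2} = 3
g(10) = mex{1,2} = 0
g(11) = mex{1,2} = 0
So g(11) = 0.
The value of a disjunctive sum is the nim-sum of the parts.
Combined value = 2 XOR 0 = 2.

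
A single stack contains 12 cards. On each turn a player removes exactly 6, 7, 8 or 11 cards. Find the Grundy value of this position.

Build the Grundy sequence with g(k) = mex{g(k−s) : s ∈ {6, 7, 8, 11}, s ≤ k}:
g(0) = mex{} = 0
g(1) = mex{} = 0
g(2) = mex{} = 0
g(3) = mex{} = 0
g(4) = mex{} = 0
g(5) = mex{} = 0
g(6) = mex{0} = 1
g(7) = mex{0} = 1
g(8) = mex{0} = 1
g(9) = mex{0} = 1
g(10) = mex{0} = 1
g(11) = mex{0} = 1
g(12) = mex{0,1} = 2
So g(12) = 2.

2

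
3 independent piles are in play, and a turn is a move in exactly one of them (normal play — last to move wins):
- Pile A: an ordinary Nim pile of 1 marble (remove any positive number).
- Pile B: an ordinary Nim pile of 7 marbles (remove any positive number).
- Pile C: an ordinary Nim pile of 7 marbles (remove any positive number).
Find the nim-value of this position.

Pile A is a plain Nim pile of size 1, so its Grundy value is 1.
Pile B is a plain Nim pile of size 7, so its Grundy value is 7.
Pile C is a plain Nim pile of size 7, so its Grundy value is 7.
By the Sprague-Grundy theorem, the Grundy value of a sum of independent games is the XOR of the component values.
Combined value = 1 XOR 7 XOR 7 = 1.

1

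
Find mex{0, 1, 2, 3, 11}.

4

The values 0, 1, 2, 3 are all present; 4 is the first non-negative integer missing from the set.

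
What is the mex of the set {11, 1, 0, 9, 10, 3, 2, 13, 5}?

The values 0, 1, 2, 3 are all present; 4 is the first non-negative integer missing from the set.

4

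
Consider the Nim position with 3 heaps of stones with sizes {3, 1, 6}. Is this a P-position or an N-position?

Write each in binary and XOR column by column:
  011  (3)
  001  (1)
  110  (6)
  ---
  100  (4)
The nim-sum is 4 ≠ 0, so this is an N-position: the player to move can win.

N-position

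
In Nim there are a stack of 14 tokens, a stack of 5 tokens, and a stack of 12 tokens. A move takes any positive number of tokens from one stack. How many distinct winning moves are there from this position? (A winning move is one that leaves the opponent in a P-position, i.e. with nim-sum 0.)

3

Bitwise XOR of the heap sizes:
  1110  (14)
  0101  (5)
  1100  (12)
  ----
  0111  (7)
The overall nim-sum is X = 7. A stack of size p has a winning move iff p XOR X < p (reduce it to p XOR X).
  14: 14 XOR 7 = 9 < 14 — winning move (to 9).
  5: 5 XOR 7 = 2 < 5 — winning move (to 2).
  12: 12 XOR 7 = 11 < 12 — winning move (to 11).
That gives 3 winning moves.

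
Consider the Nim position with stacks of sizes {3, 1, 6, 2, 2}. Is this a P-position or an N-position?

N-position

Nim-sum: 3 ^ 1 ^ 6 ^ 2 ^ 2 = 4.
The nim-sum is 4 ≠ 0, so this is an N-position: the player to move can win.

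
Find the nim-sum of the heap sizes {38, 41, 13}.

Nim-sum: 38 ⊕ 41 ⊕ 13 = 2.

2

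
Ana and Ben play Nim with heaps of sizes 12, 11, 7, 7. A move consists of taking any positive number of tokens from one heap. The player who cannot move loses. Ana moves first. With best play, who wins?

Ana wins

Compute the nim-sum pairwise:
12 ^ 11 = 7
7 ^ 7 = 0
0 ^ 7 = 7
The nim-sum is 7 ≠ 0, so this is an N-position: the player to move can win; Ana has a winning move.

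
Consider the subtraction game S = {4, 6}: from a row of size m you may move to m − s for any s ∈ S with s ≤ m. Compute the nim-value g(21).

Grundy values for subtraction set {4, 6}:
k:     0  1  2  3  4  5  6  7  8  9 10 11 12 13 14 15 16 17 18 19 20 21
g(k):  0  0  0  0  1  1  1  1  2  2  0  0  0  0  1  1  1  1  2  2  0  0
So g(21) = 0.

0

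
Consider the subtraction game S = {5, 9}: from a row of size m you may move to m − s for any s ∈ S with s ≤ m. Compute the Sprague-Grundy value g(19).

1

Compute g(0), g(1), … for moves {5, 9}:
k:     0  1  2  3  4  5  6  7  8  9 10 11 12 13 14 15 16 17 18 19
g(k):  0  0  0  0  0  1  1  1  1  1  2  2  2  2  0  0  0  0  0  1
So g(19) = 1.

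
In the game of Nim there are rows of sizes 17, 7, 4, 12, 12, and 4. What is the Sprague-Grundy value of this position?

22

Compute the nim-sum pairwise:
17 ⊕ 7 = 22
22 ⊕ 4 = 18
18 ⊕ 12 = 30
30 ⊕ 12 = 18
18 ⊕ 4 = 22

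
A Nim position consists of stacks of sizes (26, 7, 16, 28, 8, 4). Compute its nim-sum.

In binary:
  11010  (26)
  00111  (7)
  10000  (16)
  11100  (28)
  01000  (8)
  00100  (4)
  -----
  11101  (29)

29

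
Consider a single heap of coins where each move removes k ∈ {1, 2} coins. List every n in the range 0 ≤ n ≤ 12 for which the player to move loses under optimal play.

0, 3, 6, 9, 12

Grundy values for subtraction set {1, 2}:
k:     0  1  2  3  4  5  6  7  8  9 10 11 12
g(k):  0  1  2  0  1  2  0  1  2  0  1  2  0
The P-positions (g = 0) in 0..12 are 0, 3, 6, 9, 12.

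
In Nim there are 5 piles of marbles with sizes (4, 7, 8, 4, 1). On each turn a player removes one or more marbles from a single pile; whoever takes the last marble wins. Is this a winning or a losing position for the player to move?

Winning position

Compute the nim-sum pairwise:
4 XOR 7 = 3
3 XOR 8 = 11
11 XOR 4 = 15
15 XOR 1 = 14
The nim-sum is 14 ≠ 0, so this is an N-position: the player to move can win.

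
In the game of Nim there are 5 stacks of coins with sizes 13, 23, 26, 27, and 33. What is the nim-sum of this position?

58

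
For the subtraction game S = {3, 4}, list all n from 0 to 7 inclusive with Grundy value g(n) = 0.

Compute g(0), g(1), … for moves {3, 4}:
k:     0  1  2  3  4  5  6  7
g(k):  0  0  0  1  1  1  2  0
The P-positions (g = 0) in 0..7 are 0, 1, 2, 7.

0, 1, 2, 7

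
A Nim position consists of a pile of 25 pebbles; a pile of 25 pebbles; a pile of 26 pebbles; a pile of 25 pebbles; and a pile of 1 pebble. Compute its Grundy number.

Nim-sum: 25 ^ 25 ^ 26 ^ 25 ^ 1 = 2.

2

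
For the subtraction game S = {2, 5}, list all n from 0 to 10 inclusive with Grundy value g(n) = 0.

0, 1, 4, 7, 8

Grundy values for subtraction set {2, 5}:
g(0) = mex{} = 0
g(1) = mex{} = 0
g(2) = mex{0} = 1
g(3) = mex{0} = 1
g(4) = mex{1} = 0
g(5) = mex{0,1} = 2
g(6) = mex{0} = 1
g(7) = mex{1,2} = 0
g(8) = mex{1} = 0
g(9) = mex{0} = 1
g(10) = mex{0,2} = 1
The P-positions (g = 0) in 0..10 are 0, 1, 4, 7, 8.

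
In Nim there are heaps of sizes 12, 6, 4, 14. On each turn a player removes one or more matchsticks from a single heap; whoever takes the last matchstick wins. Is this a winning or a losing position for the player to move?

Losing position

Nim-sum: 12 XOR 6 XOR 4 XOR 14 = 0.
The nim-sum is 0, so this is a P-position: the player to move is in a losing position under optimal play.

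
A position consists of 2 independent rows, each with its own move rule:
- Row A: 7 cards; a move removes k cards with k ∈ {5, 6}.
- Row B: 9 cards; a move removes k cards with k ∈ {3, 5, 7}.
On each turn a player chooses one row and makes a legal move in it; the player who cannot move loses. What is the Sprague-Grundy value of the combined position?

Grundy values for row A (subtraction set {5, 6}):
k:     0  1  2  3  4  5  6  7
g(k):  0  0  0  0  0  1  1  1
So g(7) = 1.
Grundy values for row B (subtraction set {3, 5, 7}):
g(0) = mex{} = 0
g(1) = mex{} = 0
g(2) = mex{} = 0
g(3) = mex{0} = 1
g(4) = mex{0} = 1
g(5) = mex{0} = 1
g(6) = mex{0,1} = 2
g(7) = mex{0,1} = 2
g(8) = mex{0,1} = 2
g(9) = mex{0,1,2} = 3
So g(9) = 3.
By the Sprague-Grundy theorem, the Grundy value of a sum of independent games is the XOR of the component values.
Combined value = 1 ⊕ 3 = 2.

2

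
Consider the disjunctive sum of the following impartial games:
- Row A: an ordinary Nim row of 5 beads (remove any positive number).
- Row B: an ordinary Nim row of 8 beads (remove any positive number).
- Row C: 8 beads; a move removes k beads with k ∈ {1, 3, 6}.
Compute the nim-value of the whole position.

15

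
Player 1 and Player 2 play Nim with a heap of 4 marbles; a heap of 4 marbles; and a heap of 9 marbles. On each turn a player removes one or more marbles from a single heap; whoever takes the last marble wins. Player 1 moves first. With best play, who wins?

Compute the nim-sum pairwise:
4 ⊕ 4 = 0
0 ⊕ 9 = 9
The nim-sum is 9 ≠ 0, so this is an N-position: the player to move can win; Player 1 has a winning move.

Player 1 wins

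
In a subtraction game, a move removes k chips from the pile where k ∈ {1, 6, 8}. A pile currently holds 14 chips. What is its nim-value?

Compute g(0), g(1), … for moves {1, 6, 8}:
k:     0  1  2  3  4  5  6  7  8  9 10 11 12 13 14
g(k):  0  1  0  1  0  1  2  0  1  0  1  0  1  2  0
So g(14) = 0.

0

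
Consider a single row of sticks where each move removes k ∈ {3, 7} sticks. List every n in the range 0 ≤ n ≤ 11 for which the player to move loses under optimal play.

0, 1, 2, 6, 10, 11

Build the Grundy sequence with g(k) = mex{g(k−s) : s ∈ {3, 7}, s ≤ k}:
g(0) = mex{} = 0
g(1) = mex{} = 0
g(2) = mex{} = 0
g(3) = mex{0} = 1
g(4) = mex{0} = 1
g(5) = mex{0} = 1
g(6) = mex{1} = 0
g(7) = mex{0,1} = 2
g(8) = mex{0,1} = 2
g(9) = mex{0} = 1
g(10) = mex{1,2} = 0
g(11) = mex{1,2} = 0
The P-positions (g = 0) in 0..11 are 0, 1, 2, 6, 10, 11.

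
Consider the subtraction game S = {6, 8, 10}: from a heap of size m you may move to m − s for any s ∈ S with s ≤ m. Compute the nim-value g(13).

2

Build the Grundy sequence with g(k) = mex{g(k−s) : s ∈ {6, 8, 10}, s ≤ k}:
k:     0  1  2  3  4  5  6  7  8  9 10 11 12 13
g(k):  0  0  0  0  0  0  1  1  1  1  1  1  2  2
So g(13) = 2.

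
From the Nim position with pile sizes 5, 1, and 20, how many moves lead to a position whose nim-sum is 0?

Bitwise XOR of the heap sizes:
  00101  (5)
  00001  (1)
  10100  (20)
  -----
  10000  (16)
The overall nim-sum is X = 16. A pile of size p has a winning move iff p XOR X < p (reduce it to p XOR X).
  5: 5 XOR 16 = 21 ≥ 5 — no move.
  1: 1 XOR 16 = 17 ≥ 1 — no move.
  20: 20 XOR 16 = 4 < 20 — winning move (to 4).
That gives 1 winning move.

1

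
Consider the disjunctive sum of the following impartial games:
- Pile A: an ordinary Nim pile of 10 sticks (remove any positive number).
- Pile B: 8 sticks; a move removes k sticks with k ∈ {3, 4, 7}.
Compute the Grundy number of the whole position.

8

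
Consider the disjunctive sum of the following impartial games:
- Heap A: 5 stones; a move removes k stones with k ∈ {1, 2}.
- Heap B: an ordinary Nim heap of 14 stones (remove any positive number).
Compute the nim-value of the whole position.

For heap A, compute g(0), g(1), … with moves {1, 2}:
k:     0  1  2  3  4  5
g(k):  0  1  2  0  1  2
So g(5) = 2.
Heap B is a plain Nim heap of size 14, so its Grundy value is 14.
By the Sprague-Grundy theorem, the Grundy value of a sum of independent games is the XOR of the component values.
Combined value = 2 ⊕ 14 = 12.

12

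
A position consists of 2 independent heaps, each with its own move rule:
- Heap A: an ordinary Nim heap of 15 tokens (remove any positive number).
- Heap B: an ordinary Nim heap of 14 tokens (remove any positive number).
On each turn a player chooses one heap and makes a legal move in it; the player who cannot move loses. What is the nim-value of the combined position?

Heap A is a plain Nim heap of size 15, so its Grundy value is 15.
Heap B is a plain Nim heap of size 14, so its Grundy value is 14.
By the Sprague-Grundy theorem, the Grundy value of a sum of independent games is the XOR of the component values.
Combined value = 15 ⊕ 14 = 1.

1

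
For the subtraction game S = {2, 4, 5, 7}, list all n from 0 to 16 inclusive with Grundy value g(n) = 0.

Build the Grundy sequence with g(k) = mex{g(k−s) : s ∈ {2, 4, 5, 7}, s ≤ k}:
k:     0  1  2  3  4  5  6  7  8  9 10 11 12 13 14 15 16
g(k):  0  0  1  1  2  2  3  3  4  0  0  1  1  2  2  3  3
The P-positions (g = 0) in 0..16 are 0, 1, 9, 10.

0, 1, 9, 10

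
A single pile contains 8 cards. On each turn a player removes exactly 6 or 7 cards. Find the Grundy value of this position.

1

Compute g(0), g(1), … for moves {6, 7}:
g(0) = mex{} = 0
g(1) = mex{} = 0
g(2) = mex{} = 0
g(3) = mex{} = 0
g(4) = mex{} = 0
g(5) = mex{} = 0
g(6) = mex{0} = 1
g(7) = mex{0} = 1
g(8) = mex{0} = 1
So g(8) = 1.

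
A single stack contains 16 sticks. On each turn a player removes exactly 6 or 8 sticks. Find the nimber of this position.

0

Build the Grundy sequence with g(k) = mex{g(k−s) : s ∈ {6, 8}, s ≤ k}:
k:     0  1  2  3  4  5  6  7  8  9 10 11 12 13 14 15 16
g(k):  0  0  0  0  0  0  1  1  1  1  1  1  2  2  0  0  0
So g(16) = 0.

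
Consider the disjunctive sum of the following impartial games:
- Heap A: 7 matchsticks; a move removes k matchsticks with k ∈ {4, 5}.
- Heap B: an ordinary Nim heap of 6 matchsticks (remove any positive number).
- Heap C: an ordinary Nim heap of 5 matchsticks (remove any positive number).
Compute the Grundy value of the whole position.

Grundy values for heap A (subtraction set {4, 5}):
k:     0  1  2  3  4  5  6  7
g(k):  0  0  0  0  1  1  1  1
So g(7) = 1.
Heap B is a plain Nim heap of size 6, so its Grundy value is 6.
Heap C is a plain Nim heap of size 5, so its Grundy value is 5.
The value of a disjunctive sum is the nim-sum of the parts.
Combined value = 1 XOR 6 XOR 5 = 2.

2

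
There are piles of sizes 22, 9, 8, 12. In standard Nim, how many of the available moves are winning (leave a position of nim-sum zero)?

Write each in binary and XOR column by column:
  10110  (22)
  01001  (9)
  01000  (8)
  01100  (12)
  -----
  11011  (27)
The overall nim-sum is X = 27. A pile of size p has a winning move iff p XOR X < p (reduce it to p XOR X).
  22: 22 XOR 27 = 13 < 22 — winning move (to 13).
  9: 9 XOR 27 = 18 ≥ 9 — no move.
  8: 8 XOR 27 = 19 ≥ 8 — no move.
  12: 12 XOR 27 = 23 ≥ 12 — no move.
That gives 1 winning move.

1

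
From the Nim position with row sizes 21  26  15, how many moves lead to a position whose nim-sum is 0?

0

Compute the nim-sum pairwise:
21 XOR 26 = 15
15 XOR 15 = 0
The nim-sum is already 0, so every move leaves a nonzero nim-sum — there are no winning moves.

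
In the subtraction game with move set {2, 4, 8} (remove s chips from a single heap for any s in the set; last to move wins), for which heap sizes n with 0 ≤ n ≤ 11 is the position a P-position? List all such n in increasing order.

0, 1, 6, 7

Build the Grundy sequence with g(k) = mex{g(k−s) : s ∈ {2, 4, 8}, s ≤ k}:
k:     0  1  2  3  4  5  6  7  8  9 10 11
g(k):  0  0  1  1  2  2  0  0  1  1  2  2
The P-positions (g = 0) in 0..11 are 0, 1, 6, 7.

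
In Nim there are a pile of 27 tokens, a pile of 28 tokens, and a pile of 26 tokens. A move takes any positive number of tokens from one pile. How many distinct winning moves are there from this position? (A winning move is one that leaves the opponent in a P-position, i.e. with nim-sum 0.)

Nim-sum: 27 ^ 28 ^ 26 = 29.
The overall nim-sum is X = 29. A pile of size p has a winning move iff p XOR X < p (reduce it to p XOR X).
  27: 27 XOR 29 = 6 < 27 — winning move (to 6).
  28: 28 XOR 29 = 1 < 28 — winning move (to 1).
  26: 26 XOR 29 = 7 < 26 — winning move (to 7).
That gives 3 winning moves.

3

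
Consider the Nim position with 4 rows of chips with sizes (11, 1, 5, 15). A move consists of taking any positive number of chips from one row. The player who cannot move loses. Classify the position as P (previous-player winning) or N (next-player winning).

P-position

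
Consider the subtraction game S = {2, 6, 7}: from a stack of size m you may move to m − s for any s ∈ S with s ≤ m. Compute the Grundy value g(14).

0

Compute g(0), g(1), … for moves {2, 6, 7}:
k:     0  1  2  3  4  5  6  7  8  9 10 11 12 13 14
g(k):  0  0  1  1  0  0  1  1  2  0  3  1  2  0  0
So g(14) = 0.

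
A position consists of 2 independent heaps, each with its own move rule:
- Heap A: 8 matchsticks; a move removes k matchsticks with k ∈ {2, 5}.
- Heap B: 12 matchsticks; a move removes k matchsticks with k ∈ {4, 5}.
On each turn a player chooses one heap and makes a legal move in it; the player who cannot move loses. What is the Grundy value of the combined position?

Grundy values for heap A (subtraction set {2, 5}):
g(0) = mex{} = 0
g(1) = mex{} = 0
g(2) = mex{0} = 1
g(3) = mex{0} = 1
g(4) = mex{1} = 0
g(5) = mex{0,1} = 2
g(6) = mex{0} = 1
g(7) = mex{1,2} = 0
g(8) = mex{1} = 0
So g(8) = 0.
Grundy values for heap B (subtraction set {4, 5}):
k:     0  1  2  3  4  5  6  7  8  9 10 11 12
g(k):  0  0  0  0  1  1  1  1  2  0  0  0  0
So g(12) = 0.
The value of a disjunctive sum is the nim-sum of the parts.
Combined value = 0 ⊕ 0 = 0.

0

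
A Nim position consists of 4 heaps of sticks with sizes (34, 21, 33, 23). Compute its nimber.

Compute the nim-sum pairwise:
34 ⊕ 21 = 55
55 ⊕ 33 = 22
22 ⊕ 23 = 1

1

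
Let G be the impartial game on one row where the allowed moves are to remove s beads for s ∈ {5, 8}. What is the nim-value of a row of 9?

1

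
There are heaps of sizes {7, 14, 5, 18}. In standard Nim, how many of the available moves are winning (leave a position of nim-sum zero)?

1

Nim-sum: 7 ⊕ 14 ⊕ 5 ⊕ 18 = 30.
The overall nim-sum is X = 30. A heap of size p has a winning move iff p XOR X < p (reduce it to p XOR X).
  7: 7 XOR 30 = 25 ≥ 7 — no move.
  14: 14 XOR 30 = 16 ≥ 14 — no move.
  5: 5 XOR 30 = 27 ≥ 5 — no move.
  18: 18 XOR 30 = 12 < 18 — winning move (to 12).
That gives 1 winning move.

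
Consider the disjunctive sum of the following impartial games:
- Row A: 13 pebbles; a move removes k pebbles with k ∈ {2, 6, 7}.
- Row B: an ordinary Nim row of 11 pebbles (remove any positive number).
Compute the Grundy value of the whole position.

11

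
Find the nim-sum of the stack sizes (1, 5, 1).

5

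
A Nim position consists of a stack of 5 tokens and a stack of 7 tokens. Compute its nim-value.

In binary:
  101  (5)
  111  (7)
  ---
  010  (2)

2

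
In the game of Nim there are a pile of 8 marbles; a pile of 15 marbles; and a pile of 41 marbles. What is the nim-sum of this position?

46

In binary:
  001000  (8)
  001111  (15)
  101001  (41)
  ------
  101110  (46)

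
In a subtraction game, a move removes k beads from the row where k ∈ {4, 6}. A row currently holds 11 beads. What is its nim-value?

Compute g(0), g(1), … for moves {4, 6}:
k:     0  1  2  3  4  5  6  7  8  9 10 11
g(k):  0  0  0  0  1  1  1  1  2  2  0  0
So g(11) = 0.

0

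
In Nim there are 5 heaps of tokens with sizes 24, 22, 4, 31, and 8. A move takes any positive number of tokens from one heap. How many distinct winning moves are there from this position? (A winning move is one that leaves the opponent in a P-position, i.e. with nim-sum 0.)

Compute the nim-sum pairwise:
24 ⊕ 22 = 14
14 ⊕ 4 = 10
10 ⊕ 31 = 21
21 ⊕ 8 = 29
The overall nim-sum is X = 29. A heap of size p has a winning move iff p XOR X < p (reduce it to p XOR X).
  24: 24 XOR 29 = 5 < 24 — winning move (to 5).
  22: 22 XOR 29 = 11 < 22 — winning move (to 11).
  4: 4 XOR 29 = 25 ≥ 4 — no move.
  31: 31 XOR 29 = 2 < 31 — winning move (to 2).
  8: 8 XOR 29 = 21 ≥ 8 — no move.
That gives 3 winning moves.

3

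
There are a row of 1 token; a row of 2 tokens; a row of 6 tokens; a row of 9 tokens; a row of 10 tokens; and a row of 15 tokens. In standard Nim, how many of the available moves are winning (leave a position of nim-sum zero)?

3

Write each in binary and XOR column by column:
  0001  (1)
  0010  (2)
  0110  (6)
  1001  (9)
  1010  (10)
  1111  (15)
  ----
  1001  (9)
The overall nim-sum is X = 9. A row of size p has a winning move iff p XOR X < p (reduce it to p XOR X).
  1: 1 XOR 9 = 8 ≥ 1 — no move.
  2: 2 XOR 9 = 11 ≥ 2 — no move.
  6: 6 XOR 9 = 15 ≥ 6 — no move.
  9: 9 XOR 9 = 0 < 9 — winning move (to 0).
  10: 10 XOR 9 = 3 < 10 — winning move (to 3).
  15: 15 XOR 9 = 6 < 15 — winning move (to 6).
That gives 3 winning moves.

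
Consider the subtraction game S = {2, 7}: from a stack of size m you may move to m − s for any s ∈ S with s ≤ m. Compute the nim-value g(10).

0

Compute g(0), g(1), … for moves {2, 7}:
k:     0  1  2  3  4  5  6  7  8  9 10
g(k):  0  0  1  1  0  0  1  1  2  0  0
So g(10) = 0.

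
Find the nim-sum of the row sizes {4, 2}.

6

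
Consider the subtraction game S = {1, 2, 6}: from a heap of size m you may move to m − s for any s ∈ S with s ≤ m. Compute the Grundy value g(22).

1

Compute g(0), g(1), … for moves {1, 2, 6}:
k:     0  1  2  3  4  5  6  7  8  9 10 11 12 13 14 15 16 17 18 19 20 21 22
g(k):  0  1  2  0  1  2  3  0  1  2  0  1  2  3  0  1  2  0  1  2  3  0  1
So g(22) = 1.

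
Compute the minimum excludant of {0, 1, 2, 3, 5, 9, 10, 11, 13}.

4

The values 0, 1, 2, 3 are all present; 4 is the first non-negative integer missing from the set.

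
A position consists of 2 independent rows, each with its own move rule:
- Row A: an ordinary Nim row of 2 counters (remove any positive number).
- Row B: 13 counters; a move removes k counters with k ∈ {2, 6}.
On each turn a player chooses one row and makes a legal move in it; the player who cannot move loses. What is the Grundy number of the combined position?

Row A is a plain Nim row of size 2, so its Grundy value is 2.
For row B, compute g(0), g(1), … with moves {2, 6}:
g(0) = mex{} = 0
g(1) = mex{} = 0
g(2) = mex{0} = 1
g(3) = mex{0} = 1
g(4) = mex{1} = 0
g(5) = mex{1} = 0
g(6) = mex{0} = 1
g(7) = mex{0} = 1
g(8) = mex{1} = 0
g(9) = mex{1} = 0
g(10) = mex{0} = 1
g(11) = mex{0} = 1
g(12) = mex{1} = 0
g(13) = mex{1} = 0
So g(13) = 0.
By the Sprague-Grundy theorem, the Grundy value of a sum of independent games is the XOR of the component values.
Combined value = 2 XOR 0 = 2.

2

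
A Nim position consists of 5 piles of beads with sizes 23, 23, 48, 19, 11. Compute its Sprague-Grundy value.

40

Nim-sum: 23 XOR 23 XOR 48 XOR 19 XOR 11 = 40.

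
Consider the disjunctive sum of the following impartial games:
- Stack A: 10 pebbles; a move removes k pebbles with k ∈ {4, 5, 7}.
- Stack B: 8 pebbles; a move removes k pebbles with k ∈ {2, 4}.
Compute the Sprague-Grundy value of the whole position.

For stack A, compute g(0), g(1), … with moves {4, 5, 7}:
g(0) = mex{} = 0
g(1) = mex{} = 0
g(2) = mex{} = 0
g(3) = mex{} = 0
g(4) = mex{0} = 1
g(5) = mex{0} = 1
g(6) = mex{0} = 1
g(7) = mex{0} = 1
g(8) = mex{0,1} = 2
g(9) = mex{0,1} = 2
g(10) = mex{0,1} = 2
So g(10) = 2.
Grundy values for stack B (subtraction set {2, 4}):
g(0) = mex{} = 0
g(1) = mex{} = 0
g(2) = mex{0} = 1
g(3) = mex{0} = 1
g(4) = mex{0,1} = 2
g(5) = mex{0,1} = 2
g(6) = mex{1,2} = 0
g(7) = mex{1,2} = 0
g(8) = mex{0,2} = 1
So g(8) = 1.
By the Sprague-Grundy theorem, the Grundy value of a sum of independent games is the XOR of the component values.
Combined value = 2 XOR 1 = 3.

3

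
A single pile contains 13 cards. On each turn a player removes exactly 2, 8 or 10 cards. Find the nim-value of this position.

2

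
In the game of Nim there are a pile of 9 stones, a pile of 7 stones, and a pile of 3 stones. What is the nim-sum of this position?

13

In binary:
  1001  (9)
  0111  (7)
  0011  (3)
  ----
  1101  (13)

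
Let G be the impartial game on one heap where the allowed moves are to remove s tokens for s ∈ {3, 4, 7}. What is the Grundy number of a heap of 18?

Build the Grundy sequence with g(k) = mex{g(k−s) : s ∈ {3, 4, 7}, s ≤ k}:
k:     0  1  2  3  4  5  6  7  8  9 10 11 12 13 14 15 16 17 18
g(k):  0  0  0  1  1  1  2  2  2  3  0  0  0  1  1  1  2  2  2
So g(18) = 2.

2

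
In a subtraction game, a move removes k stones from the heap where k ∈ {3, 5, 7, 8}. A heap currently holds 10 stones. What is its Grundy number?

Build the Grundy sequence with g(k) = mex{g(k−s) : s ∈ {3, 5, 7, 8}, s ≤ k}:
k:     0  1  2  3  4  5  6  7  8  9 10
g(k):  0  0  0  1  1  1  2  2  2  3  3
So g(10) = 3.

3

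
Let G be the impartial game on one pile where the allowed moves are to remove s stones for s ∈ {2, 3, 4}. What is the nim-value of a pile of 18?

0

Compute g(0), g(1), … for moves {2, 3, 4}:
k:     0  1  2  3  4  5  6  7  8  9 10 11 12 13 14 15 16 17 18
g(k):  0  0  1  1  2  2  0  0  1  1  2  2  0  0  1  1  2  2  0
So g(18) = 0.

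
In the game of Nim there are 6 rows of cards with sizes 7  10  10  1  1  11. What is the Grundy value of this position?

12

Nim-sum: 7 ^ 10 ^ 10 ^ 1 ^ 1 ^ 11 = 12.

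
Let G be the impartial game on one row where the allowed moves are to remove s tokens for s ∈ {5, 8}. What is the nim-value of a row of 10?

Compute g(0), g(1), … for moves {5, 8}:
k:     0  1  2  3  4  5  6  7  8  9 10
g(k):  0  0  0  0  0  1  1  1  1  1  2
So g(10) = 2.

2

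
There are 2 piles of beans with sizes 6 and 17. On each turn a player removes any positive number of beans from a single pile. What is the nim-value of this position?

23

Write each in binary and XOR column by column:
  00110  (6)
  10001  (17)
  -----
  10111  (23)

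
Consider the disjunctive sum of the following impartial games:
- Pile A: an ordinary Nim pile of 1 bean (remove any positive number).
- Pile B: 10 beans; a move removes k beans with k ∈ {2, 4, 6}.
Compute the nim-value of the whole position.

0

Pile A is a plain Nim pile of size 1, so its Grundy value is 1.
For pile B, compute g(0), g(1), … with moves {2, 4, 6}:
k:     0  1  2  3  4  5  6  7  8  9 10
g(k):  0  0  1  1  2  2  3  3  0  0  1
So g(10) = 1.
The value of a disjunctive sum is the nim-sum of the parts.
Combined value = 1 ⊕ 1 = 0.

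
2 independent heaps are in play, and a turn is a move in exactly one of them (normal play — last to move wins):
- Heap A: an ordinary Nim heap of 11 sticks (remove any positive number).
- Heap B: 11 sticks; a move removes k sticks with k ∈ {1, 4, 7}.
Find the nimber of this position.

10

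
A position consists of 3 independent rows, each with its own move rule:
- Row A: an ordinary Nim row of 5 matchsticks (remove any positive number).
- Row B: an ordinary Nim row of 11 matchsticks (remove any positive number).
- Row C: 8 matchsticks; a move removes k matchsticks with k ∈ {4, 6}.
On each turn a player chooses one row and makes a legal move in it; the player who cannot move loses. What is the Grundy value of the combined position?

12

Row A is a plain Nim row of size 5, so its Grundy value is 5.
Row B is a plain Nim row of size 11, so its Grundy value is 11.
Grundy values for row C (subtraction set {4, 6}):
g(0) = mex{} = 0
g(1) = mex{} = 0
g(2) = mex{} = 0
g(3) = mex{} = 0
g(4) = mex{0} = 1
g(5) = mex{0} = 1
g(6) = mex{0} = 1
g(7) = mex{0} = 1
g(8) = mex{0,1} = 2
So g(8) = 2.
The value of a disjunctive sum is the nim-sum of the parts.
Combined value = 5 XOR 11 XOR 2 = 12.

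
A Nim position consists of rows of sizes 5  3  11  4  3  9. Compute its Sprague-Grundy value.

3

Compute the nim-sum pairwise:
5 ⊕ 3 = 6
6 ⊕ 11 = 13
13 ⊕ 4 = 9
9 ⊕ 3 = 10
10 ⊕ 9 = 3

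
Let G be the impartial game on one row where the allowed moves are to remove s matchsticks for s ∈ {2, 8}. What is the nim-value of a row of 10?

0

Build the Grundy sequence with g(k) = mex{g(k−s) : s ∈ {2, 8}, s ≤ k}:
g(0) = mex{} = 0
g(1) = mex{} = 0
g(2) = mex{0} = 1
g(3) = mex{0} = 1
g(4) = mex{1} = 0
g(5) = mex{1} = 0
g(6) = mex{0} = 1
g(7) = mex{0} = 1
g(8) = mex{0,1} = 2
g(9) = mex{0,1} = 2
g(10) = mex{1,2} = 0
So g(10) = 0.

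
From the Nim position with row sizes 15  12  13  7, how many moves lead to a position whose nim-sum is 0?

3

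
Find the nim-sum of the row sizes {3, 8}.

11

Nim-sum: 3 ^ 8 = 11.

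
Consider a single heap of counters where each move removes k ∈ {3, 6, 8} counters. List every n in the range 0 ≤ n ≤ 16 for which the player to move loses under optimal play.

Grundy values for subtraction set {3, 6, 8}:
k:     0  1  2  3  4  5  6  7  8  9 10 11 12 13 14 15 16
g(k):  0  0  0  1  1  1  2  2  2  3  3  0  0  0  1  1  1
The P-positions (g = 0) in 0..16 are 0, 1, 2, 11, 12, 13.

0, 1, 2, 11, 12, 13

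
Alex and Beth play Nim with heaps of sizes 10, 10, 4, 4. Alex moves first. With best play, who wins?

Beth wins

Nim-sum: 10 ^ 10 ^ 4 ^ 4 = 0.
The nim-sum is 0, so this is a P-position: the player to move is in a losing position under optimal play; Alex is about to move from it and so loses — Beth wins.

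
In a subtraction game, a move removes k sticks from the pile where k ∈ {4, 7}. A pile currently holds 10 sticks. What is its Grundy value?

Build the Grundy sequence with g(k) = mex{g(k−s) : s ∈ {4, 7}, s ≤ k}:
g(0) = mex{} = 0
g(1) = mex{} = 0
g(2) = mex{} = 0
g(3) = mex{} = 0
g(4) = mex{0} = 1
g(5) = mex{0} = 1
g(6) = mex{0} = 1
g(7) = mex{0} = 1
g(8) = mex{0,1} = 2
g(9) = mex{0,1} = 2
g(10) = mex{0,1} = 2
So g(10) = 2.

2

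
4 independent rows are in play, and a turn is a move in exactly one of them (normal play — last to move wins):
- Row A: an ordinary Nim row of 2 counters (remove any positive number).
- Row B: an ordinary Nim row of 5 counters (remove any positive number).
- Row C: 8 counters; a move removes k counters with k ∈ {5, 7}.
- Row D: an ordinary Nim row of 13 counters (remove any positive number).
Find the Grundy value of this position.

Row A is a plain Nim row of size 2, so its Grundy value is 2.
Row B is a plain Nim row of size 5, so its Grundy value is 5.
For row C, compute g(0), g(1), … with moves {5, 7}:
g(0) = mex{} = 0
g(1) = mex{} = 0
g(2) = mex{} = 0
g(3) = mex{} = 0
g(4) = mex{} = 0
g(5) = mex{0} = 1
g(6) = mex{0} = 1
g(7) = mex{0} = 1
g(8) = mex{0} = 1
So g(8) = 1.
Row D is a plain Nim row of size 13, so its Grundy value is 13.
The value of a disjunctive sum is the nim-sum of the parts.
Combined value = 2 ⊕ 5 ⊕ 1 ⊕ 13 = 11.

11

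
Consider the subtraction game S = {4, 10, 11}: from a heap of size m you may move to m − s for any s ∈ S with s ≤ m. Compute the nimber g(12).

1

Build the Grundy sequence with g(k) = mex{g(k−s) : s ∈ {4, 10, 11}, s ≤ k}:
g(0) = mex{} = 0
g(1) = mex{} = 0
g(2) = mex{} = 0
g(3) = mex{} = 0
g(4) = mex{0} = 1
g(5) = mex{0} = 1
g(6) = mex{0} = 1
g(7) = mex{0} = 1
g(8) = mex{1} = 0
g(9) = mex{1} = 0
g(10) = mex{0,1} = 2
g(11) = mex{0,1} = 2
g(12) = mex{0} = 1
So g(12) = 1.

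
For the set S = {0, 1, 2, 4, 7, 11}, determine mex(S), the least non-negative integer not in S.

The values 0, 1, 2 are all present; 3 is the first non-negative integer missing from the set.

3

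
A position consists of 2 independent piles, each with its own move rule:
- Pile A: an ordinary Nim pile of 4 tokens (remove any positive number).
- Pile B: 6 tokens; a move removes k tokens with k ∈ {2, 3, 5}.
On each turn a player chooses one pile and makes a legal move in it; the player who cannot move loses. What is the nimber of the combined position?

7

Pile A is a plain Nim pile of size 4, so its Grundy value is 4.
For pile B, compute g(0), g(1), … with moves {2, 3, 5}:
g(0) = mex{} = 0
g(1) = mex{} = 0
g(2) = mex{0} = 1
g(3) = mex{0} = 1
g(4) = mex{0,1} = 2
g(5) = mex{0,1} = 2
g(6) = mex{0,1,2} = 3
So g(6) = 3.
By the Sprague-Grundy theorem, the Grundy value of a sum of independent games is the XOR of the component values.
Combined value = 4 XOR 3 = 7.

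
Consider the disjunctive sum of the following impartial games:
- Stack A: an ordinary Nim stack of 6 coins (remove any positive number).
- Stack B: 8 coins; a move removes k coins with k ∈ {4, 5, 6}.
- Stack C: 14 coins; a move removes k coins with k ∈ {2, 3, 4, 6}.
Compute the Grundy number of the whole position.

7

Stack A is a plain Nim stack of size 6, so its Grundy value is 6.
Grundy values for stack B (subtraction set {4, 5, 6}):
k:     0  1  2  3  4  5  6  7  8
g(k):  0  0  0  0  1  1  1  1  2
So g(8) = 2.
For stack C, compute g(0), g(1), … with moves {2, 3, 4, 6}:
g(0) = mex{} = 0
g(1) = mex{} = 0
g(2) = mex{0} = 1
g(3) = mex{0} = 1
g(4) = mex{0,1} = 2
g(5) = mex{0,1} = 2
g(6) = mex{0,1,2} = 3
g(7) = mex{0,1,2} = 3
g(8) = mex{1,2,3} = 0
g(9) = mex{1,2,3} = 0
g(10) = mex{0,2,3} = 1
g(11) = mex{0,2,3} = 1
g(12) = mex{0,1,3} = 2
g(13) = mex{0,1,3} = 2
g(14) = mex{0,1,2} = 3
So g(14) = 3.
By the Sprague-Grundy theorem, the Grundy value of a sum of independent games is the XOR of the component values.
Combined value = 6 ⊕ 2 ⊕ 3 = 7.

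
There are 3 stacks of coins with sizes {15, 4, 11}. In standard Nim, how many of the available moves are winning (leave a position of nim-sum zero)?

0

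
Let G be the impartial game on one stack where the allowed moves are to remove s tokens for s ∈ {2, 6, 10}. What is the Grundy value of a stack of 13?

Compute g(0), g(1), … for moves {2, 6, 10}:
k:     0  1  2  3  4  5  6  7  8  9 10 11 12 13
g(k):  0  0  1  1  0  0  1  1  0  0  1  1  0  0
So g(13) = 0.

0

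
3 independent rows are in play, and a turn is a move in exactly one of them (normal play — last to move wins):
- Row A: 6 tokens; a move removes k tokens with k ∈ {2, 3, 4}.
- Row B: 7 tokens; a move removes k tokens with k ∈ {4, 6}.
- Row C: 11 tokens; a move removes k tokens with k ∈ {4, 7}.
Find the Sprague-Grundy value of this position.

1

For row A, compute g(0), g(1), … with moves {2, 3, 4}:
k:     0  1  2  3  4  5  6
g(k):  0  0  1  1  2  2  0
So g(6) = 0.
Build the Grundy sequence for row B with g(k) = mex{g(k−s) : s ∈ {4, 6}, s ≤ k}:
k:     0  1  2  3  4  5  6  7
g(k):  0  0  0  0  1  1  1  1
So g(7) = 1.
For row C, compute g(0), g(1), … with moves {4, 7}:
g(0) = mex{} = 0
g(1) = mex{} = 0
g(2) = mex{} = 0
g(3) = mex{} = 0
g(4) = mex{0} = 1
g(5) = mex{0} = 1
g(6) = mex{0} = 1
g(7) = mex{0} = 1
g(8) = mex{0,1} = 2
g(9) = mex{0,1} = 2
g(10) = mex{0,1} = 2
g(11) = mex{1} = 0
So g(11) = 0.
The value of a disjunctive sum is the nim-sum of the parts.
Combined value = 0 ⊕ 1 ⊕ 0 = 1.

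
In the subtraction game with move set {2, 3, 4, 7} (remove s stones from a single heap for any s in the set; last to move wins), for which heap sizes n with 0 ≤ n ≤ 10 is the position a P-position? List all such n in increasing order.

0, 1, 6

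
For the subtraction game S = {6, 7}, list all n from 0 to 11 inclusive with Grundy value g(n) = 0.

0, 1, 2, 3, 4, 5

Grundy values for subtraction set {6, 7}:
k:     0  1  2  3  4  5  6  7  8  9 10 11
g(k):  0  0  0  0  0  0  1  1  1  1  1  1
The P-positions (g = 0) in 0..11 are 0, 1, 2, 3, 4, 5.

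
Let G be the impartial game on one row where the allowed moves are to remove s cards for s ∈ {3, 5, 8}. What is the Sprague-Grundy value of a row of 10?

3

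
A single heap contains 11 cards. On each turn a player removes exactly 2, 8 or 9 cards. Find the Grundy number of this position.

0

Compute g(0), g(1), … for moves {2, 8, 9}:
g(0) = mex{} = 0
g(1) = mex{} = 0
g(2) = mex{0} = 1
g(3) = mex{0} = 1
g(4) = mex{1} = 0
g(5) = mex{1} = 0
g(6) = mex{0} = 1
g(7) = mex{0} = 1
g(8) = mex{0,1} = 2
g(9) = mex{0,1} = 2
g(10) = mex{0,1,2} = 3
g(11) = mex{1,2} = 0
So g(11) = 0.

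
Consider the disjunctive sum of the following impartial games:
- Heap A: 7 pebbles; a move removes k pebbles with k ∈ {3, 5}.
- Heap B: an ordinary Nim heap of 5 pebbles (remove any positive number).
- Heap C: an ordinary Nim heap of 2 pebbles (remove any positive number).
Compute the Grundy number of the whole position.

Grundy values for heap A (subtraction set {3, 5}):
g(0) = mex{} = 0
g(1) = mex{} = 0
g(2) = mex{} = 0
g(3) = mex{0} = 1
g(4) = mex{0} = 1
g(5) = mex{0} = 1
g(6) = mex{0,1} = 2
g(7) = mex{0,1} = 2
So g(7) = 2.
Heap B is a plain Nim heap of size 5, so its Grundy value is 5.
Heap C is a plain Nim heap of size 2, so its Grundy value is 2.
The value of a disjunctive sum is the nim-sum of the parts.
Combined value = 2 ⊕ 5 ⊕ 2 = 5.

5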